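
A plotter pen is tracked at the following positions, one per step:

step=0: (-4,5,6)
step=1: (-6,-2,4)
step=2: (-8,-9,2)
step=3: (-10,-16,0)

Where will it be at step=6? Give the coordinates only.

(-16,-37,-6)

Each step adds (-2,-7,-2) to the position.
step 4: (-10,-16,0) + (-2,-7,-2) → (-12,-23,-2)
step 5: (-12,-23,-2) + (-2,-7,-2) → (-14,-30,-4)
step 6: (-14,-30,-4) + (-2,-7,-2) → (-16,-37,-6)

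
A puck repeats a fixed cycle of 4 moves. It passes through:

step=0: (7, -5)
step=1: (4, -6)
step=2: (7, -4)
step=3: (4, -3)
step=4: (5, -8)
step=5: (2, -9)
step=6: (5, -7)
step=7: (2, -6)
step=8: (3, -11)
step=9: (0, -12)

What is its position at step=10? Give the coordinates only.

Differencing gives (-3, -1), (+3, +2), (-3, +1), (+1, -5), (-3, -1), (+3, +2), (-3, +1), (+1, -5), (-3, -1). This is the pattern (-3, -1), (+3, +2), (-3, +1), (+1, -5) repeated.
step 10: apply (+3, +2) → (3, -10)

(3, -10)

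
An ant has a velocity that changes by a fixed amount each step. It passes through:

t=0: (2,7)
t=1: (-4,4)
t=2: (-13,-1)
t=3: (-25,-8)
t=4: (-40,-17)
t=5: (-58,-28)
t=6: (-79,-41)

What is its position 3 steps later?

(-160,-92)

First differences are (-6,-3), (-9,-5), (-12,-7), (-15,-9), (-18,-11), (-21,-13); their common second difference is (-3,-2) (constant acceleration).
step 7: (-79,-41) + (-24,-15) → (-103,-56)
step 8: (-103,-56) + (-27,-17) → (-130,-73)
step 9: (-130,-73) + (-30,-19) → (-160,-92)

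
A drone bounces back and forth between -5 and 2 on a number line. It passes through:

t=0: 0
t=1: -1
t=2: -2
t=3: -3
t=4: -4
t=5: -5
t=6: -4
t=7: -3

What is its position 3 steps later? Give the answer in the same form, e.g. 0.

0

The value travels 1 per step and bounces off the walls at -5 and 2.
  step 8: -3 → -2
  step 9: -2 → -1
  step 10: -1 → 0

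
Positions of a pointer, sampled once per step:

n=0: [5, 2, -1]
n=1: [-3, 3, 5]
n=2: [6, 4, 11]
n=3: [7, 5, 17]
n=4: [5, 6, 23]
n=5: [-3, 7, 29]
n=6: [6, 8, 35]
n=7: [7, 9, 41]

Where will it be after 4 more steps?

[7, 13, 65]

First: cycles through 5, -3, 6, 7 every 4 steps. Step 11 lands at position 3 of the cycle → 7.
Second: linear, +1 per step → 13 at step 11.
Third: linear, +6 per step → 65 at step 11.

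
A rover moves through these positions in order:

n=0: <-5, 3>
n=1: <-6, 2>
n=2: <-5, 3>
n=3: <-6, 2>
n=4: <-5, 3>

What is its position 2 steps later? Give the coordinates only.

<-5, 3>

The jumps are <-1, -1>, <+1, +1>, <-1, -1>, <+1, +1> — a geometric progression with ratio -1.
step 5: <-5, 3> + <-1, -1> → <-6, 2>
step 6: <-6, 2> + <+1, +1> → <-5, 3>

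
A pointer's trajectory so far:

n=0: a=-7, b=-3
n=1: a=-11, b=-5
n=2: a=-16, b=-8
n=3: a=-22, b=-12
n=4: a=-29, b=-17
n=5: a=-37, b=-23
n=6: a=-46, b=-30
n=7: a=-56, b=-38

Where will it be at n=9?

First differences are (-4, -2), (-5, -3), (-6, -4), (-7, -5), (-8, -6), (-9, -7), (-10, -8); their common second difference is (-1, -1) (constant acceleration).
step 8: a=-56, b=-38 + (-11, -9) → a=-67, b=-47
step 9: a=-67, b=-47 + (-12, -10) → a=-79, b=-57

a=-79, b=-57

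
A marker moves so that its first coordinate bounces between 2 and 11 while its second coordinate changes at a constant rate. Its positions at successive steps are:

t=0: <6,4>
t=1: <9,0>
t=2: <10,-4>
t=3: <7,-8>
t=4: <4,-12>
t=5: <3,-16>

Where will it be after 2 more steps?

The first coordinate travels 3 per step and bounces off the walls at 2 and 11.
  step 6: 3 → 6
  step 7: 6 → 9
The second coordinate changes by -4 each step: at step 7 it is -24.

<9,-24>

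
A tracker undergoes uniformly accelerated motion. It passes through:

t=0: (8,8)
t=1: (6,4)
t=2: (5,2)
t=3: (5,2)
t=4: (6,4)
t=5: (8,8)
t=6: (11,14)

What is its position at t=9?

(26,44)

Taking differences between consecutive positions: (-2,-4), (-1,-2), (+0,+0), (+1,+2), (+2,+4), (+3,+6). These grow by (+1,+2) each step.
step 7: (11,14) + (+4,+8) → (15,22)
step 8: (15,22) + (+5,+10) → (20,32)
step 9: (20,32) + (+6,+12) → (26,44)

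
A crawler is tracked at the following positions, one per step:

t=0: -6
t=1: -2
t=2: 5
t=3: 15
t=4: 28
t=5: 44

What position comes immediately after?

63

First differences are +4, +7, +10, +13, +16; their common second difference is +3 (constant acceleration).
step 6: 44 + 19 → 63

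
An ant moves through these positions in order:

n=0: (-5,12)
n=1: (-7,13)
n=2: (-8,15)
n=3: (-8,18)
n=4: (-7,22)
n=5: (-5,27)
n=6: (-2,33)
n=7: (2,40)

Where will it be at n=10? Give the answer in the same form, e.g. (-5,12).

Taking differences between consecutive positions: (-2,+1), (-1,+2), (+0,+3), (+1,+4), (+2,+5), (+3,+6), (+4,+7). These grow by (+1,+1) each step.
step 8: (2,40) + (+5,+8) → (7,48)
step 9: (7,48) + (+6,+9) → (13,57)
step 10: (13,57) + (+7,+10) → (20,67)

(20,67)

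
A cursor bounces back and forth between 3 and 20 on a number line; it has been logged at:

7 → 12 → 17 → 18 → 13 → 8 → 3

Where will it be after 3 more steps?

18

The value reflects between 3 and 20, moving 5 per step.
  step 7: 3 → 8
  step 8: 8 → 13
  step 9: 13 → 18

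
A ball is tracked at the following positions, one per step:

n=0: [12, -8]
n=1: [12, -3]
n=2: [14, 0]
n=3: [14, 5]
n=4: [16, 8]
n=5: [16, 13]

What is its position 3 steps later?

The moves between consecutive positions are [+0, +5], [+2, +3], [+0, +5], [+2, +3], [+0, +5]; they repeat the 2-cycle [[+0, +5], [+2, +3]].
step 6: apply [+2, +3] → [18, 16]
step 7: apply [+0, +5] → [18, 21]
step 8: apply [+2, +3] → [20, 24]

[20, 24]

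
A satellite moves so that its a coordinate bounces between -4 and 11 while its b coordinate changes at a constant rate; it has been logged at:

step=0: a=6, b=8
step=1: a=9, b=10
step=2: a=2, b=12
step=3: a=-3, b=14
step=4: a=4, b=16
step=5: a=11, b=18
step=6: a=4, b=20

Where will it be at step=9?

a=9, b=26

The a coordinate travels 7 per step and bounces off the walls at -4 and 11.
  step 7: 4 → -3
  step 8: -3 → 2
  step 9: 2 → 9
The b coordinate changes by +2 each step: at step 9 it is 26.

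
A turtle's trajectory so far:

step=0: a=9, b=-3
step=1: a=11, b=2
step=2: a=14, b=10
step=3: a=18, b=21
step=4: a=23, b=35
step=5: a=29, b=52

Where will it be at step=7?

a=44, b=95

Successive displacements: (+2, +5), (+3, +8), (+4, +11), (+5, +14), (+6, +17) — each changes by (+1, +3).
step 6: a=29, b=52 + (+7, +20) → a=36, b=72
step 7: a=36, b=72 + (+8, +23) → a=44, b=95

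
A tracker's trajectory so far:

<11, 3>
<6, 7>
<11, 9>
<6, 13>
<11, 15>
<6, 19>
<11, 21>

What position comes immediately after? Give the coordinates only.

Step-to-step displacements: <-5, +4>, <+5, +2>, <-5, +4>, <+5, +2>, <-5, +4>, <+5, +2> — a repeating cycle of length 2.
step 7: apply <-5, +4> → <6, 25>

<6, 25>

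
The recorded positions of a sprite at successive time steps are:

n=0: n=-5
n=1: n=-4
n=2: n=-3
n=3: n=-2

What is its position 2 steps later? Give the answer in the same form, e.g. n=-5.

Each step adds +1 to the position.
step 4: -2 + 1 → n=-1
step 5: -1 + 1 → n=0

n=0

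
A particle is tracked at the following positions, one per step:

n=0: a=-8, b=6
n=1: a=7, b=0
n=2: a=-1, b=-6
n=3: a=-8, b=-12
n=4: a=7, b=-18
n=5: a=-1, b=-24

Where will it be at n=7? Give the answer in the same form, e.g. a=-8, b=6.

a=7, b=-36

A: cycles through -8, 7, -1 every 3 steps. Step 7 lands at position 1 of the cycle → 7.
B: linear, -6 per step → -36 at step 7.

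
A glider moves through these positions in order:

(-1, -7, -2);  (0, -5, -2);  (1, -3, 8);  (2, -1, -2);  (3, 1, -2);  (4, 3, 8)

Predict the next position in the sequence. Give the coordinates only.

First: linear, +1 per step → 5 at step 6.
Second: linear, +2 per step → 5 at step 6.
Third: cycles through -2, -2, 8 every 3 steps. Step 6 lands at position 0 of the cycle → -2.

(5, 5, -2)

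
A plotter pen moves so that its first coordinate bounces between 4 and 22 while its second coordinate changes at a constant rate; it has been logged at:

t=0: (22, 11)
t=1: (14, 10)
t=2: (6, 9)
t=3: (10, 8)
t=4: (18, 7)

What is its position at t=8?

The first coordinate travels 8 per step and bounces off the walls at 4 and 22.
  step 5: 18 → 18
  step 6: 18 → 10
  step 7: 10 → 6
  step 8: 6 → 14
The second coordinate changes by -1 each step: at step 8 it is 3.

(14, 3)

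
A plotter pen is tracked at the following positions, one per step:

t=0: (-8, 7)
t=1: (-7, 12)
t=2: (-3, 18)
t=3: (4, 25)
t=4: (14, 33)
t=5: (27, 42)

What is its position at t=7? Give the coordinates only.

(62, 63)

Successive displacements: (+1, +5), (+4, +6), (+7, +7), (+10, +8), (+13, +9) — each changes by (+3, +1).
step 6: (27, 42) + (+16, +10) → (43, 52)
step 7: (43, 52) + (+19, +11) → (62, 63)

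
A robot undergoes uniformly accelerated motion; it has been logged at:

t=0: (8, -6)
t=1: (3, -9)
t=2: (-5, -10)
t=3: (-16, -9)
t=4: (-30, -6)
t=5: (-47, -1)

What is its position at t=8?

(-116, 26)

First differences are (-5, -3), (-8, -1), (-11, +1), (-14, +3), (-17, +5); their common second difference is (-3, +2) (constant acceleration).
step 6: (-47, -1) + (-20, +7) → (-67, 6)
step 7: (-67, 6) + (-23, +9) → (-90, 15)
step 8: (-90, 15) + (-26, +11) → (-116, 26)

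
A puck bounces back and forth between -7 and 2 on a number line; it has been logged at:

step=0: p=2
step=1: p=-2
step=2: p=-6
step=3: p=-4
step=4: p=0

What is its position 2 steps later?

p=-4

The value reflects between -7 and 2, moving 4 per step.
  step 5: 0 → 0
  step 6: 0 → -4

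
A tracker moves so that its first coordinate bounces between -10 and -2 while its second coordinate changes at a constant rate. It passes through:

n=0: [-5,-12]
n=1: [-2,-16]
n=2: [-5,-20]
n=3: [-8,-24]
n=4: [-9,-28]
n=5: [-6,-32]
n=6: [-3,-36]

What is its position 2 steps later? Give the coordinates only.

[-7,-44]

The first coordinate travels 3 per step and bounces off the walls at -10 and -2.
  step 7: -3 → -4
  step 8: -4 → -7
The second coordinate changes by -4 each step: at step 8 it is -44.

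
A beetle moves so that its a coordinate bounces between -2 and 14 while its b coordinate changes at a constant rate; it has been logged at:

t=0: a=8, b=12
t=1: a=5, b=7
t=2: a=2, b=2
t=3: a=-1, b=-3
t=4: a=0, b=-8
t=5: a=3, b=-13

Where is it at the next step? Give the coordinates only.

The a coordinate reflects between -2 and 14, moving 3 per step.
  step 6: 3 → 6
The b coordinate changes by -5 each step: at step 6 it is -18.

a=6, b=-18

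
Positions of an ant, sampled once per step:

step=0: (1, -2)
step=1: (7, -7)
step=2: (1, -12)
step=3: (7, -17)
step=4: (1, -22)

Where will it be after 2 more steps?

First: cycles through 1, 7 every 2 steps. Step 6 lands at position 0 of the cycle → 1.
Second: linear, -5 per step → -32 at step 6.

(1, -32)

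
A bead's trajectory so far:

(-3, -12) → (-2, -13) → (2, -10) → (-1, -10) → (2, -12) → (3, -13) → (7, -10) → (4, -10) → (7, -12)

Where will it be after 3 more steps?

(9, -10)

The moves between consecutive positions are (+1, -1), (+4, +3), (-3, +0), (+3, -2), (+1, -1), (+4, +3), (-3, +0), (+3, -2); they repeat the 4-cycle [(+1, -1), (+4, +3), (-3, +0), (+3, -2)].
step 9: apply (+1, -1) → (8, -13)
step 10: apply (+4, +3) → (12, -10)
step 11: apply (-3, +0) → (9, -10)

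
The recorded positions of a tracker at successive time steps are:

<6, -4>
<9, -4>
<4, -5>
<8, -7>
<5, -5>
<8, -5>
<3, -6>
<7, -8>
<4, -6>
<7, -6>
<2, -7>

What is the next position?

Step-to-step displacements: <+3, +0>, <-5, -1>, <+4, -2>, <-3, +2>, <+3, +0>, <-5, -1>, <+4, -2>, <-3, +2>, <+3, +0>, <-5, -1> — a repeating cycle of length 4.
step 11: apply <+4, -2> → <6, -9>

<6, -9>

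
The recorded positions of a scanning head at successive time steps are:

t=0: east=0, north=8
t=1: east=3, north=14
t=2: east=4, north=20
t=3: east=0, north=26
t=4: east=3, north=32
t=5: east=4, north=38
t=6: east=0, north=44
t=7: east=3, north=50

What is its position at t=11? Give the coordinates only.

East: cycles through 0, 3, 4 every 3 steps. Step 11 lands at position 2 of the cycle → 4.
North: linear, +6 per step → 74 at step 11.

east=4, north=74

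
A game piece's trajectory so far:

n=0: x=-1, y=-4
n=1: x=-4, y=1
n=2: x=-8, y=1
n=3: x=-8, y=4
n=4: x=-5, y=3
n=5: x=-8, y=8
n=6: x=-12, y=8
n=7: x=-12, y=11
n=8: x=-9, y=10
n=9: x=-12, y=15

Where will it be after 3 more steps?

x=-13, y=17

Differencing gives (-3, +5), (-4, +0), (+0, +3), (+3, -1), (-3, +5), (-4, +0), (+0, +3), (+3, -1), (-3, +5). This is the pattern (-3, +5), (-4, +0), (+0, +3), (+3, -1) repeated.
step 10: apply (-4, +0) → x=-16, y=15
step 11: apply (+0, +3) → x=-16, y=18
step 12: apply (+3, -1) → x=-13, y=17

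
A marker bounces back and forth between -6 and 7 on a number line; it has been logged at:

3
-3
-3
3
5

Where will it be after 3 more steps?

The value reflects between -6 and 7, moving 6 per step.
  step 5: 5 → -1
  step 6: -1 → -5
  step 7: -5 → 1

1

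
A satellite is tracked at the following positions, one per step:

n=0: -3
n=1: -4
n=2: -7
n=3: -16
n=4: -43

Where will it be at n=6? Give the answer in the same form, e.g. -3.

Consecutive displacements -1, -3, -9, -27 scale by a factor of 3 each step.
step 5: -43 − 81 → -124
step 6: -124 − 243 → -367

-367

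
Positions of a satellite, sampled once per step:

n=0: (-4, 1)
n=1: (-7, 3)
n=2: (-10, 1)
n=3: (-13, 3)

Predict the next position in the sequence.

(-16, 1)

First: linear, -3 per step → -16 at step 4.
Second: cycles through 1, 3 every 2 steps. Step 4 lands at position 0 of the cycle → 1.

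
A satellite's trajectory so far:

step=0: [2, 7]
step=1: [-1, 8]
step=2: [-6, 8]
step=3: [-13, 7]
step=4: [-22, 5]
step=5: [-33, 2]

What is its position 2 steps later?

[-61, -7]

First differences are [-3, +1], [-5, +0], [-7, -1], [-9, -2], [-11, -3]; their common second difference is [-2, -1] (constant acceleration).
step 6: [-33, 2] + [-13, -4] → [-46, -2]
step 7: [-46, -2] + [-15, -5] → [-61, -7]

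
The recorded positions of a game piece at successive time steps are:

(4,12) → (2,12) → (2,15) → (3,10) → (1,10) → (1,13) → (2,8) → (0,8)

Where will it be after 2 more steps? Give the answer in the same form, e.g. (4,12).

Step-to-step displacements: (-2,+0), (+0,+3), (+1,-5), (-2,+0), (+0,+3), (+1,-5), (-2,+0) — a repeating cycle of length 3.
step 8: apply (+0,+3) → (0,11)
step 9: apply (+1,-5) → (1,6)

(1,6)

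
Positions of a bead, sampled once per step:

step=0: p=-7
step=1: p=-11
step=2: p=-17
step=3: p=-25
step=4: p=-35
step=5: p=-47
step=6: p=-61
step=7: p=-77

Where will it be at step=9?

p=-115

Taking differences between consecutive positions: -4, -6, -8, -10, -12, -14, -16. These grow by -2 each step.
step 8: -77 − 18 → p=-95
step 9: -95 − 20 → p=-115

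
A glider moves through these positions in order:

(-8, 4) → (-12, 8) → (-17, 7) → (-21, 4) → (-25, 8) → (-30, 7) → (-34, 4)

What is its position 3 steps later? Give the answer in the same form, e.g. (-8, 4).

(-47, 4)

Differencing gives (-4, +4), (-5, -1), (-4, -3), (-4, +4), (-5, -1), (-4, -3). This is the pattern (-4, +4), (-5, -1), (-4, -3) repeated.
step 7: apply (-4, +4) → (-38, 8)
step 8: apply (-5, -1) → (-43, 7)
step 9: apply (-4, -3) → (-47, 4)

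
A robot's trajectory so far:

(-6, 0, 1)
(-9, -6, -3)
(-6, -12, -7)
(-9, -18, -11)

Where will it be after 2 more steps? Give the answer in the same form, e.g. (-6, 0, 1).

(-9, -30, -19)

The first coordinate repeats the cycle [-6, -9] with period 2; step 5 mod 2 = 1, giving -9.
The second coordinate changes by -6 each step, so at step 5 it is 0 + 5·(-6) = -30.
The third coordinate changes by -4 each step, so at step 5 it is 1 + 5·(-4) = -19.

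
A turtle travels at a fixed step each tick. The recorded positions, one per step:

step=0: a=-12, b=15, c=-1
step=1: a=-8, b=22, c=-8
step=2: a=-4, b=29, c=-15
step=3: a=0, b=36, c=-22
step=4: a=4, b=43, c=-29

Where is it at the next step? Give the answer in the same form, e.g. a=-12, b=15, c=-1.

Constant displacement of (+4, +7, -7) per step.
step 5: a=4, b=43, c=-29 + (+4, +7, -7) → a=8, b=50, c=-36

a=8, b=50, c=-36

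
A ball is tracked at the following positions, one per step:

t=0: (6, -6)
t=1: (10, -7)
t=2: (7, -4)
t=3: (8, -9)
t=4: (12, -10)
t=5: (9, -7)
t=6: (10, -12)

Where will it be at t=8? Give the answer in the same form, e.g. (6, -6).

(11, -10)

The moves between consecutive positions are (+4, -1), (-3, +3), (+1, -5), (+4, -1), (-3, +3), (+1, -5); they repeat the 3-cycle [(+4, -1), (-3, +3), (+1, -5)].
step 7: apply (+4, -1) → (14, -13)
step 8: apply (-3, +3) → (11, -10)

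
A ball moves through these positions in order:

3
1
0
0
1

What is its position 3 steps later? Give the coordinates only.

10

First differences are -2, -1, +0, +1; their common second difference is +1 (constant acceleration).
step 5: 1 + 2 → 3
step 6: 3 + 3 → 6
step 7: 6 + 4 → 10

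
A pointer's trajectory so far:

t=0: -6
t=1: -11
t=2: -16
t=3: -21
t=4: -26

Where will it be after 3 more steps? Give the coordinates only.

-41

The position changes by -5 every step.
step 5: -26 − 5 → -31
step 6: -31 − 5 → -36
step 7: -36 − 5 → -41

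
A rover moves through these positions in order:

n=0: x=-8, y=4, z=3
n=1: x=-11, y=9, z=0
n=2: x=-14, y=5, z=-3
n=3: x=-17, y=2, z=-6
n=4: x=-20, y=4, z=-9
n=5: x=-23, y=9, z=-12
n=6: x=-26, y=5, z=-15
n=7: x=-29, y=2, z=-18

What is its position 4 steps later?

The x coordinate changes by -3 each step, so at step 11 it is -8 + 11·(-3) = -41.
The y coordinate repeats the cycle [4, 9, 5, 2] with period 4; step 11 mod 4 = 3, giving 2.
The z coordinate changes by -3 each step, so at step 11 it is 3 + 11·(-3) = -30.

x=-41, y=2, z=-30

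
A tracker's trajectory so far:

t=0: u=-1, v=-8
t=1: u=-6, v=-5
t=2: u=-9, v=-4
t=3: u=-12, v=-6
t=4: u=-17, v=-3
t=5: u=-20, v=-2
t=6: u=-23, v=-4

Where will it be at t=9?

The moves between consecutive positions are (-5, +3), (-3, +1), (-3, -2), (-5, +3), (-3, +1), (-3, -2); they repeat the 3-cycle [(-5, +3), (-3, +1), (-3, -2)].
step 7: apply (-5, +3) → u=-28, v=-1
step 8: apply (-3, +1) → u=-31, v=0
step 9: apply (-3, -2) → u=-34, v=-2

u=-34, v=-2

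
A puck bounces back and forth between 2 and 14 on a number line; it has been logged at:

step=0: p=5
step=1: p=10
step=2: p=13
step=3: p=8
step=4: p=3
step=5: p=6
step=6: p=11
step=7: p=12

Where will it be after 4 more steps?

The value travels 5 per step and bounces off the walls at 2 and 14.
  step 8: 12 → 7
  step 9: 7 → 2
  step 10: 2 → 7
  step 11: 7 → 12

p=12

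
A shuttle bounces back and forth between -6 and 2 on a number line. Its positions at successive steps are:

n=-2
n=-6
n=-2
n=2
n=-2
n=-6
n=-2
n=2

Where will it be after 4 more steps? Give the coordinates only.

The value travels 4 per step and bounces off the walls at -6 and 2.
  step 8: 2 → -2
  step 9: -2 → -6
  step 10: -6 → -2
  step 11: -2 → 2

n=2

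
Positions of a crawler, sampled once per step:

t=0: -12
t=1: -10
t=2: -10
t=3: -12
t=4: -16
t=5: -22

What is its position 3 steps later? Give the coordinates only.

-52

Successive displacements: +2, +0, -2, -4, -6 — each changes by -2.
step 6: -22 − 8 → -30
step 7: -30 − 10 → -40
step 8: -40 − 12 → -52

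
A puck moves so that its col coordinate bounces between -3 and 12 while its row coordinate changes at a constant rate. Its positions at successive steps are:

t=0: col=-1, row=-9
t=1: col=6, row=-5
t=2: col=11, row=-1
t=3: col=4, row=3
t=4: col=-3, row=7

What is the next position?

col=4, row=11

The col coordinate travels 7 per step and bounces off the walls at -3 and 12.
  step 5: -3 → 4
The row coordinate changes by +4 each step: at step 5 it is 11.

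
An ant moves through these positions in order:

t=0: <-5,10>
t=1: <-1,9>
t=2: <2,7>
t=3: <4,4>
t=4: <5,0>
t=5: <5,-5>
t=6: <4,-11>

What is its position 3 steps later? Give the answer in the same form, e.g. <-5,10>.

First differences are <+4,-1>, <+3,-2>, <+2,-3>, <+1,-4>, <+0,-5>, <-1,-6>; their common second difference is <-1,-1> (constant acceleration).
step 7: <4,-11> + <-2,-7> → <2,-18>
step 8: <2,-18> + <-3,-8> → <-1,-26>
step 9: <-1,-26> + <-4,-9> → <-5,-35>

<-5,-35>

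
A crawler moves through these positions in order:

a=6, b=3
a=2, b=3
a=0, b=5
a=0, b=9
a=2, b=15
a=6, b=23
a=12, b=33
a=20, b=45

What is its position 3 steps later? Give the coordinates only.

Taking differences between consecutive positions: (-4, +0), (-2, +2), (+0, +4), (+2, +6), (+4, +8), (+6, +10), (+8, +12). These grow by (+2, +2) each step.
step 8: a=20, b=45 + (+10, +14) → a=30, b=59
step 9: a=30, b=59 + (+12, +16) → a=42, b=75
step 10: a=42, b=75 + (+14, +18) → a=56, b=93

a=56, b=93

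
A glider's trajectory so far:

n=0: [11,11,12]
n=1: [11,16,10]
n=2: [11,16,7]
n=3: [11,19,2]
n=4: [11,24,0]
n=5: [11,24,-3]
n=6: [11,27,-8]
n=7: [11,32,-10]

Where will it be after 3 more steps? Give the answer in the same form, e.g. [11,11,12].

[11,40,-20]

Differencing gives [+0,+5,-2], [+0,+0,-3], [+0,+3,-5], [+0,+5,-2], [+0,+0,-3], [+0,+3,-5], [+0,+5,-2]. This is the pattern [+0,+5,-2], [+0,+0,-3], [+0,+3,-5] repeated.
step 8: apply [+0,+0,-3] → [11,32,-13]
step 9: apply [+0,+3,-5] → [11,35,-18]
step 10: apply [+0,+5,-2] → [11,40,-20]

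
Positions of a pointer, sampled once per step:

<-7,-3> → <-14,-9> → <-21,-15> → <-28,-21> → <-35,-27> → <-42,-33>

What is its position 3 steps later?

The position changes by <-7,-6> every step.
step 6: <-42,-33> + <-7,-6> → <-49,-39>
step 7: <-49,-39> + <-7,-6> → <-56,-45>
step 8: <-56,-45> + <-7,-6> → <-63,-51>

<-63,-51>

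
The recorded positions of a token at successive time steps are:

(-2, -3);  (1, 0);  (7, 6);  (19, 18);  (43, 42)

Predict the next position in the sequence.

Step-to-step displacements: (+3, +3), (+6, +6), (+12, +12), (+24, +24); each is 2× the previous.
step 5: (43, 42) + (+48, +48) → (91, 90)

(91, 90)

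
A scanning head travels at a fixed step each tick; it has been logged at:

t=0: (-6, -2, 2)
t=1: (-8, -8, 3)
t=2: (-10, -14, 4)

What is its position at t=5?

Constant displacement of (-2, -6, +1) per step.
step 3: (-10, -14, 4) + (-2, -6, +1) → (-12, -20, 5)
step 4: (-12, -20, 5) + (-2, -6, +1) → (-14, -26, 6)
step 5: (-14, -26, 6) + (-2, -6, +1) → (-16, -32, 7)

(-16, -32, 7)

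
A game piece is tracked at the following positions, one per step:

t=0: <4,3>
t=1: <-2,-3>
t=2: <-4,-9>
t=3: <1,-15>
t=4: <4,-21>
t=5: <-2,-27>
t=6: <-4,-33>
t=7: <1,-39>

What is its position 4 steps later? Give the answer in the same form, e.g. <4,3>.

<1,-63>

First: cycles through 4, -2, -4, 1 every 4 steps. Step 11 lands at position 3 of the cycle → 1.
Second: linear, -6 per step → -63 at step 11.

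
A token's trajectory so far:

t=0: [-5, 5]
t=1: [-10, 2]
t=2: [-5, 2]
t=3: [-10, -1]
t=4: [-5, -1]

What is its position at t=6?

The moves between consecutive positions are [-5, -3], [+5, +0], [-5, -3], [+5, +0]; they repeat the 2-cycle [[-5, -3], [+5, +0]].
step 5: apply [-5, -3] → [-10, -4]
step 6: apply [+5, +0] → [-5, -4]

[-5, -4]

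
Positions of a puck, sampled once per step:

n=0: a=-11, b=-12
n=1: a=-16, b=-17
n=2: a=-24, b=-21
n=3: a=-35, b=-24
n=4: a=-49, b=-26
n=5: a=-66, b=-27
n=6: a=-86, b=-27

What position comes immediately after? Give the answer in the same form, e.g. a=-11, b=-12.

First differences are (-5, -5), (-8, -4), (-11, -3), (-14, -2), (-17, -1), (-20, +0); their common second difference is (-3, +1) (constant acceleration).
step 7: a=-86, b=-27 + (-23, +1) → a=-109, b=-26

a=-109, b=-26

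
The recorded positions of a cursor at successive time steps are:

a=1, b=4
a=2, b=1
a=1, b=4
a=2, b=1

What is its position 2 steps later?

Consecutive displacements (+1, -3), (-1, +3), (+1, -3) scale by a factor of -1 each step.
step 4: a=2, b=1 + (-1, +3) → a=1, b=4
step 5: a=1, b=4 + (+1, -3) → a=2, b=1

a=2, b=1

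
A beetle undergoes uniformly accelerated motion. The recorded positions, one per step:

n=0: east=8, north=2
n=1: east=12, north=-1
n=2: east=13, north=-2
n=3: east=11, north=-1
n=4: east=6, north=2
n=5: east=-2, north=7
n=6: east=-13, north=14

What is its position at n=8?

east=-44, north=34

Successive displacements: (+4, -3), (+1, -1), (-2, +1), (-5, +3), (-8, +5), (-11, +7) — each changes by (-3, +2).
step 7: east=-13, north=14 + (-14, +9) → east=-27, north=23
step 8: east=-27, north=23 + (-17, +11) → east=-44, north=34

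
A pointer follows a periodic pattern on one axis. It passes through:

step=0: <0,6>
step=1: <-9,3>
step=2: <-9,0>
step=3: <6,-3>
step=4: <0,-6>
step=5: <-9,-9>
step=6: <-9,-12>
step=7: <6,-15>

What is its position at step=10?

<-9,-24>

The first coordinate repeats the cycle [0, -9, -9, 6] with period 4; step 10 mod 4 = 2, giving -9.
The second coordinate changes by -3 each step, so at step 10 it is 6 + 10·(-3) = -24.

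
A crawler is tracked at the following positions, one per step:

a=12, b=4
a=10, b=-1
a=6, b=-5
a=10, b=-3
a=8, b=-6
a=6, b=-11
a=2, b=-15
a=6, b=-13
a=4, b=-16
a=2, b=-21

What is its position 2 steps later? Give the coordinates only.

a=2, b=-23

Step-to-step displacements: (-2, -5), (-4, -4), (+4, +2), (-2, -3), (-2, -5), (-4, -4), (+4, +2), (-2, -3), (-2, -5) — a repeating cycle of length 4.
step 10: apply (-4, -4) → a=-2, b=-25
step 11: apply (+4, +2) → a=2, b=-23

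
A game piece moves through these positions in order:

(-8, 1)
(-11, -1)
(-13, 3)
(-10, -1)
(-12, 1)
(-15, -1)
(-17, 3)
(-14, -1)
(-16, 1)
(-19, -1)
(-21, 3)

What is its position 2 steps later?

Step-to-step displacements: (-3, -2), (-2, +4), (+3, -4), (-2, +2), (-3, -2), (-2, +4), (+3, -4), (-2, +2), (-3, -2), (-2, +4) — a repeating cycle of length 4.
step 11: apply (+3, -4) → (-18, -1)
step 12: apply (-2, +2) → (-20, 1)

(-20, 1)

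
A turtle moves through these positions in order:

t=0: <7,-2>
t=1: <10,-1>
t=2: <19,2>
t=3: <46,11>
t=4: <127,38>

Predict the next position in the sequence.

Consecutive displacements <+3,+1>, <+9,+3>, <+27,+9>, <+81,+27> scale by a factor of 3 each step.
step 5: <127,38> + <+243,+81> → <370,119>

<370,119>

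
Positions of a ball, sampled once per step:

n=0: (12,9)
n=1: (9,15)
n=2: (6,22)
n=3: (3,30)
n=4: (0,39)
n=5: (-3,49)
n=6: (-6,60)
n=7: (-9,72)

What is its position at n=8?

Successive displacements: (-3,+6), (-3,+7), (-3,+8), (-3,+9), (-3,+10), (-3,+11), (-3,+12) — each changes by (+0,+1).
step 8: (-9,72) + (-3,+13) → (-12,85)

(-12,85)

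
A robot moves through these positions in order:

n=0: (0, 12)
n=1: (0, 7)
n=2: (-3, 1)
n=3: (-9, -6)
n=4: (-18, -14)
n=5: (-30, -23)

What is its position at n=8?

Taking differences between consecutive positions: (+0, -5), (-3, -6), (-6, -7), (-9, -8), (-12, -9). These grow by (-3, -1) each step.
step 6: (-30, -23) + (-15, -10) → (-45, -33)
step 7: (-45, -33) + (-18, -11) → (-63, -44)
step 8: (-63, -44) + (-21, -12) → (-84, -56)

(-84, -56)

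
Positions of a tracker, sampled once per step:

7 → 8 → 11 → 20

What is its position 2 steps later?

128

The jumps are +1, +3, +9 — a geometric progression with ratio 3.
step 4: 20 + 27 → 47
step 5: 47 + 81 → 128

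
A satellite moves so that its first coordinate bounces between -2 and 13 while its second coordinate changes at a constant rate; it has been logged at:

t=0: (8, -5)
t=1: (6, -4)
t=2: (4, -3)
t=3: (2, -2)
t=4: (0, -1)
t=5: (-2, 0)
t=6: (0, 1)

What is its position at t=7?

(2, 2)

The first coordinate travels 2 per step and bounces off the walls at -2 and 13.
  step 7: 0 → 2
The second coordinate changes by +1 each step: at step 7 it is 2.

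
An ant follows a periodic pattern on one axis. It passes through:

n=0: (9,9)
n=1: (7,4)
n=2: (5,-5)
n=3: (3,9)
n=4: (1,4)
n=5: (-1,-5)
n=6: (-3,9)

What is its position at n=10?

First: linear, -2 per step → -11 at step 10.
Second: cycles through 9, 4, -5 every 3 steps. Step 10 lands at position 1 of the cycle → 4.

(-11,4)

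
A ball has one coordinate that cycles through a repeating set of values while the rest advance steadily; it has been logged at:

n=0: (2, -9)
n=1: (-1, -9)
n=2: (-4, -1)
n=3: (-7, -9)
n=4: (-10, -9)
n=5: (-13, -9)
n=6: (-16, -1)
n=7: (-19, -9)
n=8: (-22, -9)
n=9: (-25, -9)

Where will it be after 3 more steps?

(-34, -9)

First: linear, -3 per step → -34 at step 12.
Second: cycles through -9, -9, -1, -9 every 4 steps. Step 12 lands at position 0 of the cycle → -9.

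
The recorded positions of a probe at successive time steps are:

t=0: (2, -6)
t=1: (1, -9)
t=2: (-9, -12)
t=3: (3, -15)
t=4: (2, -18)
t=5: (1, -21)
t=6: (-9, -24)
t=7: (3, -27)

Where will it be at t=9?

The first coordinate repeats the cycle [2, 1, -9, 3] with period 4; step 9 mod 4 = 1, giving 1.
The second coordinate changes by -3 each step, so at step 9 it is -6 + 9·(-3) = -33.

(1, -33)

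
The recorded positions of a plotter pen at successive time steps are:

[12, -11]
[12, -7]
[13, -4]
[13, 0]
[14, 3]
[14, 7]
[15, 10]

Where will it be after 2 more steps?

[16, 17]

The moves between consecutive positions are [+0, +4], [+1, +3], [+0, +4], [+1, +3], [+0, +4], [+1, +3]; they repeat the 2-cycle [[+0, +4], [+1, +3]].
step 7: apply [+0, +4] → [15, 14]
step 8: apply [+1, +3] → [16, 17]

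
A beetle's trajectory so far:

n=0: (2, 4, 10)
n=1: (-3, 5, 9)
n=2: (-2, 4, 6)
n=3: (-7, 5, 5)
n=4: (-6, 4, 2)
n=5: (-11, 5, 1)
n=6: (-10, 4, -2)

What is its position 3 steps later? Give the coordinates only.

(-19, 5, -7)

Step-to-step displacements: (-5, +1, -1), (+1, -1, -3), (-5, +1, -1), (+1, -1, -3), (-5, +1, -1), (+1, -1, -3) — a repeating cycle of length 2.
step 7: apply (-5, +1, -1) → (-15, 5, -3)
step 8: apply (+1, -1, -3) → (-14, 4, -6)
step 9: apply (-5, +1, -1) → (-19, 5, -7)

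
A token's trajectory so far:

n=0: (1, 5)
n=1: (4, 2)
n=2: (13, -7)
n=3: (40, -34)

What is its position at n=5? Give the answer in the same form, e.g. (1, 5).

(364, -358)

The jumps are (+3, -3), (+9, -9), (+27, -27) — a geometric progression with ratio 3.
step 4: (40, -34) + (+81, -81) → (121, -115)
step 5: (121, -115) + (+243, -243) → (364, -358)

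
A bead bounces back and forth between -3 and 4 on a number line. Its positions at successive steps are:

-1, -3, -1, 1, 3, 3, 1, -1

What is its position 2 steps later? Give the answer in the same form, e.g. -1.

The value travels 2 per step and bounces off the walls at -3 and 4.
  step 8: -1 → -3
  step 9: -3 → -1

-1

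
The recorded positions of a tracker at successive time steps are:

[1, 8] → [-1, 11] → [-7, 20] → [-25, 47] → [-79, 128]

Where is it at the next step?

Step-to-step displacements: [-2, +3], [-6, +9], [-18, +27], [-54, +81]; each is 3× the previous.
step 5: [-79, 128] + [-162, +243] → [-241, 371]

[-241, 371]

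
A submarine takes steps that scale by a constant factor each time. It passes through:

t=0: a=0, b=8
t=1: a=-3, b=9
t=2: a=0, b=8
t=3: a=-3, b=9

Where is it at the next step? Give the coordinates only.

a=0, b=8

Consecutive displacements (-3,+1), (+3,-1), (-3,+1) scale by a factor of -1 each step.
step 4: a=-3, b=9 + (+3,-1) → a=0, b=8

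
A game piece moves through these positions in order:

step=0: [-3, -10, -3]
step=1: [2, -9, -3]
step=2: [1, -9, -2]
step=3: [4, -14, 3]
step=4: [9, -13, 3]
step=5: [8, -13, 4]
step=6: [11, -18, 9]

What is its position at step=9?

[18, -22, 15]

Step-to-step displacements: [+5, +1, +0], [-1, +0, +1], [+3, -5, +5], [+5, +1, +0], [-1, +0, +1], [+3, -5, +5] — a repeating cycle of length 3.
step 7: apply [+5, +1, +0] → [16, -17, 9]
step 8: apply [-1, +0, +1] → [15, -17, 10]
step 9: apply [+3, -5, +5] → [18, -22, 15]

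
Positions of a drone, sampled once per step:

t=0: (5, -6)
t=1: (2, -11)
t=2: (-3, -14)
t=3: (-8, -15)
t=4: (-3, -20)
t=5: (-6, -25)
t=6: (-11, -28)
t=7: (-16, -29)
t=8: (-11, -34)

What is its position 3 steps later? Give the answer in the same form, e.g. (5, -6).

The moves between consecutive positions are (-3, -5), (-5, -3), (-5, -1), (+5, -5), (-3, -5), (-5, -3), (-5, -1), (+5, -5); they repeat the 4-cycle [(-3, -5), (-5, -3), (-5, -1), (+5, -5)].
step 9: apply (-3, -5) → (-14, -39)
step 10: apply (-5, -3) → (-19, -42)
step 11: apply (-5, -1) → (-24, -43)

(-24, -43)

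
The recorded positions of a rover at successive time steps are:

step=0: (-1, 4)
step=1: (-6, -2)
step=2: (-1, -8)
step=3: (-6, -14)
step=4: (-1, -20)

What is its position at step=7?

The first coordinate repeats the cycle [-1, -6] with period 2; step 7 mod 2 = 1, giving -6.
The second coordinate changes by -6 each step, so at step 7 it is 4 + 7·(-6) = -38.

(-6, -38)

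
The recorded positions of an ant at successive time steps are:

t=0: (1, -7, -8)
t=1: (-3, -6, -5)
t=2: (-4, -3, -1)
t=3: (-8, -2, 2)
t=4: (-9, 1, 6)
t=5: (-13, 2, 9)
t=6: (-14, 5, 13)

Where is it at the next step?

(-18, 6, 16)

Differencing gives (-4, +1, +3), (-1, +3, +4), (-4, +1, +3), (-1, +3, +4), (-4, +1, +3), (-1, +3, +4). This is the pattern (-4, +1, +3), (-1, +3, +4) repeated.
step 7: apply (-4, +1, +3) → (-18, 6, 16)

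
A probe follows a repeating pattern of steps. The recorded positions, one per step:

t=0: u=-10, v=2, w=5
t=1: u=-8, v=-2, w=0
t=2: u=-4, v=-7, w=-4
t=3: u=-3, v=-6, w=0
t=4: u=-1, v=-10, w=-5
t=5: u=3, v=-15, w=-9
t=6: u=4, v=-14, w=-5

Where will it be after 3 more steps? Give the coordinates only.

u=11, v=-22, w=-10

The moves between consecutive positions are (+2,-4,-5), (+4,-5,-4), (+1,+1,+4), (+2,-4,-5), (+4,-5,-4), (+1,+1,+4); they repeat the 3-cycle [(+2,-4,-5), (+4,-5,-4), (+1,+1,+4)].
step 7: apply (+2,-4,-5) → u=6, v=-18, w=-10
step 8: apply (+4,-5,-4) → u=10, v=-23, w=-14
step 9: apply (+1,+1,+4) → u=11, v=-22, w=-10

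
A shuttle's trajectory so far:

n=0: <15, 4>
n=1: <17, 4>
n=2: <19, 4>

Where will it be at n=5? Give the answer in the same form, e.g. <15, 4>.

Constant displacement of <+2, +0> per step.
step 3: <19, 4> + <+2, +0> → <21, 4>
step 4: <21, 4> + <+2, +0> → <23, 4>
step 5: <23, 4> + <+2, +0> → <25, 4>

<25, 4>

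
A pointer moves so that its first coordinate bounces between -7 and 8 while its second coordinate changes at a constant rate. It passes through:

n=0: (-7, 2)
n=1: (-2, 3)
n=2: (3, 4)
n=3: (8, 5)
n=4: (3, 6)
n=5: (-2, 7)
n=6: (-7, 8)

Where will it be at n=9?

The first coordinate reflects between -7 and 8, moving 5 per step.
  step 7: -7 → -2
  step 8: -2 → 3
  step 9: 3 → 8
The second coordinate changes by +1 each step: at step 9 it is 11.

(8, 11)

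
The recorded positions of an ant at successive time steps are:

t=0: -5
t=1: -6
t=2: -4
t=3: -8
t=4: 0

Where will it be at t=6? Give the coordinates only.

16

Consecutive displacements -1, +2, -4, +8 scale by a factor of -2 each step.
step 5: 0 − 16 → -16
step 6: -16 + 32 → 16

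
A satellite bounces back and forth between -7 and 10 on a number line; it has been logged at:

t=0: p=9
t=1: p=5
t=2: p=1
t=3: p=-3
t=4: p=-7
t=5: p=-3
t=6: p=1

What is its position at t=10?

p=3

The value travels 4 per step and bounces off the walls at -7 and 10.
  step 7: 1 → 5
  step 8: 5 → 9
  step 9: 9 → 7
  step 10: 7 → 3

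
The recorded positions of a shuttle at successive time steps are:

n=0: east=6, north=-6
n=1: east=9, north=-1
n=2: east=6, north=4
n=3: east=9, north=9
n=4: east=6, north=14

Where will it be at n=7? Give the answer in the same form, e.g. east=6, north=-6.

East: cycles through 6, 9 every 2 steps. Step 7 lands at position 1 of the cycle → 9.
North: linear, +5 per step → 29 at step 7.

east=9, north=29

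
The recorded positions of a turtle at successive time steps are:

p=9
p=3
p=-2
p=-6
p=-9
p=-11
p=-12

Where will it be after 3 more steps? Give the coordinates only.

p=-9

First differences are -6, -5, -4, -3, -2, -1; their common second difference is +1 (constant acceleration).
step 7: -12 + 0 → p=-12
step 8: -12 + 1 → p=-11
step 9: -11 + 2 → p=-9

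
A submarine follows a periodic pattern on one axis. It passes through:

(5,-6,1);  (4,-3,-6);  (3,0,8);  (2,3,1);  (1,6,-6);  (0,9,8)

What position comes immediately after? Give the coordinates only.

The first coordinate changes by -1 each step, so at step 6 it is 5 + 6·(-1) = -1.
The second coordinate changes by +3 each step, so at step 6 it is -6 + 6·(3) = 12.
The third coordinate repeats the cycle [1, -6, 8] with period 3; step 6 mod 3 = 0, giving 1.

(-1,12,1)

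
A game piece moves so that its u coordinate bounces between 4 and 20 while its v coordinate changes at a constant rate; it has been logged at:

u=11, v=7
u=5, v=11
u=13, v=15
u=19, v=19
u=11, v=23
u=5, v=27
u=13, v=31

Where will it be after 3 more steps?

The u coordinate travels 8 per step and bounces off the walls at 4 and 20.
  step 7: 13 → 19
  step 8: 19 → 11
  step 9: 11 → 5
The v coordinate changes by +4 each step: at step 9 it is 43.

u=5, v=43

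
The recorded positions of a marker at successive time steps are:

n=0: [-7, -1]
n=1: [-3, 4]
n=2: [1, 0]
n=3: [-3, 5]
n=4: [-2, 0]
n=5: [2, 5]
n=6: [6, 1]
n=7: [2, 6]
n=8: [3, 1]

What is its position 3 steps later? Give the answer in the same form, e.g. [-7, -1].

[7, 7]

The moves between consecutive positions are [+4, +5], [+4, -4], [-4, +5], [+1, -5], [+4, +5], [+4, -4], [-4, +5], [+1, -5]; they repeat the 4-cycle [[+4, +5], [+4, -4], [-4, +5], [+1, -5]].
step 9: apply [+4, +5] → [7, 6]
step 10: apply [+4, -4] → [11, 2]
step 11: apply [-4, +5] → [7, 7]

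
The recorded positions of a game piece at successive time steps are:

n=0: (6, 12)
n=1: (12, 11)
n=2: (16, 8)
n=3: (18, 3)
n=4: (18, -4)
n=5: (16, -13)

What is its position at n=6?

First differences are (+6, -1), (+4, -3), (+2, -5), (+0, -7), (-2, -9); their common second difference is (-2, -2) (constant acceleration).
step 6: (16, -13) + (-4, -11) → (12, -24)

(12, -24)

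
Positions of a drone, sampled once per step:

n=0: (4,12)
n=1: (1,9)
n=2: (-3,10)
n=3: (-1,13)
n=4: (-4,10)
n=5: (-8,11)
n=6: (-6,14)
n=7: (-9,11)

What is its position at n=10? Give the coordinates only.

Differencing gives (-3,-3), (-4,+1), (+2,+3), (-3,-3), (-4,+1), (+2,+3), (-3,-3). This is the pattern (-3,-3), (-4,+1), (+2,+3) repeated.
step 8: apply (-4,+1) → (-13,12)
step 9: apply (+2,+3) → (-11,15)
step 10: apply (-3,-3) → (-14,12)

(-14,12)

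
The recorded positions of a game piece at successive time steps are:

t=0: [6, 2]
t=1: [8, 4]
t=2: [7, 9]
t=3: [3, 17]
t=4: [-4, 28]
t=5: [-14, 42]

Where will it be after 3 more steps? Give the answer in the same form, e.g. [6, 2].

Successive displacements: [+2, +2], [-1, +5], [-4, +8], [-7, +11], [-10, +14] — each changes by [-3, +3].
step 6: [-14, 42] + [-13, +17] → [-27, 59]
step 7: [-27, 59] + [-16, +20] → [-43, 79]
step 8: [-43, 79] + [-19, +23] → [-62, 102]

[-62, 102]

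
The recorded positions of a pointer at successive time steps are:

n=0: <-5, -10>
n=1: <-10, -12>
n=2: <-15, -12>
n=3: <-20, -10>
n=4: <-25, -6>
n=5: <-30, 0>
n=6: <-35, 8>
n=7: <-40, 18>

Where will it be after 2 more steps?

Taking differences between consecutive positions: <-5, -2>, <-5, +0>, <-5, +2>, <-5, +4>, <-5, +6>, <-5, +8>, <-5, +10>. These grow by <+0, +2> each step.
step 8: <-40, 18> + <-5, +12> → <-45, 30>
step 9: <-45, 30> + <-5, +14> → <-50, 44>

<-50, 44>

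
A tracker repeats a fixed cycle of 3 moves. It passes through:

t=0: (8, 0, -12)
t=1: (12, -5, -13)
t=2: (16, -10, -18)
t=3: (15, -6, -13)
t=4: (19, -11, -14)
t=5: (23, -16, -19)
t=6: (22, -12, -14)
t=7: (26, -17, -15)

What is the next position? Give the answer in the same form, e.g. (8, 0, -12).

Differencing gives (+4, -5, -1), (+4, -5, -5), (-1, +4, +5), (+4, -5, -1), (+4, -5, -5), (-1, +4, +5), (+4, -5, -1). This is the pattern (+4, -5, -1), (+4, -5, -5), (-1, +4, +5) repeated.
step 8: apply (+4, -5, -5) → (30, -22, -20)

(30, -22, -20)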